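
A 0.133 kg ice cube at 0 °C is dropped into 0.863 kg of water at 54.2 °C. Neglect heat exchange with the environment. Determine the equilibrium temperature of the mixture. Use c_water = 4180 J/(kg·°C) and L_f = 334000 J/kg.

Let T be the final temperature. ΣQ_i = 0:
latent heat to melt: 0.133·334000 = 44422
  warm the meltwater: 555.94 T
  water: 3607.3(T − 54.2)
4163.3 T = 195518 − 44422 = 151096
T ≈ 36.29 °C — above 0 °C, consistent with complete melting.

T_f ≈ 36.3 °C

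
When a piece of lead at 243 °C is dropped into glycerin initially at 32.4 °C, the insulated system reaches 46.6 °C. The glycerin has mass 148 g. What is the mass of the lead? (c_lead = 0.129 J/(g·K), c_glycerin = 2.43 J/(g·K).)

Heat lost by the lead = heat gained by the glycerin:
m·0.129·(243 − 46.6) = 148·2.43·(46.6 − 32.4)
25.34 m = 5106.9  ⇒  m ≈ 201.6 g

m ≈ 202 g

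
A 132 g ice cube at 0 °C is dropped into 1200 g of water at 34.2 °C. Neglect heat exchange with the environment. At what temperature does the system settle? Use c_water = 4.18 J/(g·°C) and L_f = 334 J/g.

Heat gained plus heat lost sum to zero:
fusion: m_ice L_f = 132×334 = 44088; warm the meltwater: 551.76 T; water: 5016(T − 34.2)
5567.8 T = 171547 − 44088 = 127459
T ≈ 22.89 °C — above 0 °C, consistent with complete melting.

T_f ≈ 22.9 °C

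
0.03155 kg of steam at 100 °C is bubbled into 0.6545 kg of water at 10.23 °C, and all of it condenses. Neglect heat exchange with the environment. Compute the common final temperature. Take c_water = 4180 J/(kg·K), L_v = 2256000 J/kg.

T_f ≈ 39.2 °C

Sum of m c ΔT and latent-heat terms is zero:
steam→water at 100 °C releases m L_v = 0.03155×2256000 = 71177
  condensate cools 100→T: 0.03155×4180×(T − 100) = 131.88(T − 100)
  water warms: 0.6545×4180×(T − 10.23) = 2735.8(T − 10.23)
2867.7 T = 71177 + 13188 + 27987 = 112352
T ≈ 39.18 °C — below 100 °C, confirming all the steam condensed.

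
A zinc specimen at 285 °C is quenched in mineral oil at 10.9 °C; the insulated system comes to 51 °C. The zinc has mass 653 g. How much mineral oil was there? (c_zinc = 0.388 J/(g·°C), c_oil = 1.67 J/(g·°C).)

m ≈ 885 g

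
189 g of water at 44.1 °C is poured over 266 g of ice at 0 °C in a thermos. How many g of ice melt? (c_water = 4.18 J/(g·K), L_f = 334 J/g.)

Cooling the water to 0 °C releases 189×4.18×44.1 = 34840 J.
To melt every bit of ice: 266×334 = 88844 J.
That's not enough to melt it all — equilibrium is at 0 °C with ice remaining.
m_melt = 34840 / L_f = 104.3 g.

m_melted ≈ 104 g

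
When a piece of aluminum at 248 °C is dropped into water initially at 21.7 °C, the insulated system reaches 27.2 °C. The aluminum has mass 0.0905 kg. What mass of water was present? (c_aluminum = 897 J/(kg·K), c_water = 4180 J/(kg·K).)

m ≈ 0.78 kg

Conservation of energy gives ΣQ = 0:
0.0905×897×(27.2 − 248) + m×4180×(27.2 − 21.7) = 0
22990 m = 17924
m = 17924/22990 ≈ 0.7797 kg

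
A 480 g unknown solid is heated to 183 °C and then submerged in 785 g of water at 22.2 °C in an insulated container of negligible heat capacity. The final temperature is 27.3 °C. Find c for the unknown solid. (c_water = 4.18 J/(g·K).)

c ≈ 0.224 J/(g·K)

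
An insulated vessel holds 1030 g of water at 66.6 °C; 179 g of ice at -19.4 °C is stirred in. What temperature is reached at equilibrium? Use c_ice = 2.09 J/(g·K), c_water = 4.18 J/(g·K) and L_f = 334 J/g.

Setting the total heat transfer to zero:
warm ice to 0 °C: 179·2.09·(0 − (-19.4)) = 7257.7; melt ice: 179·334 = 59786; meltwater 0→T: 179·4.18·T = 748.22 T; water: 4305.4(T − 66.6)
5053.6 T = 286740 − 67044 = 219696
T ≈ 43.47 °C. Since T > 0 °C, the all-ice-melts assumption holds.

T_f ≈ 43.5 °C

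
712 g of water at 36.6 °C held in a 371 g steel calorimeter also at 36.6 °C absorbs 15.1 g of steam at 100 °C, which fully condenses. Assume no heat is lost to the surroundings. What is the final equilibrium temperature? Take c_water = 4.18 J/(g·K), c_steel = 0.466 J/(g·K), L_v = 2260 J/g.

Taking heat into each body as positive, Σ m c ΔT = 0:
steam→water at 100 °C releases m L_v = 15.1·2260 = 34126
  condensed water 100 °C→T: 63.12(T − 100)
  water warms: 712·4.18·(T − 36.6) = 2976.2(T − 36.6)
  cup: 172.89(T − 36.6)
3212.2 T = 34126 + 6311.8 + 115255 = 155693
T ≈ 48.47 °C — below 100 °C, confirming all the steam condensed.

T_f ≈ 48.5 °C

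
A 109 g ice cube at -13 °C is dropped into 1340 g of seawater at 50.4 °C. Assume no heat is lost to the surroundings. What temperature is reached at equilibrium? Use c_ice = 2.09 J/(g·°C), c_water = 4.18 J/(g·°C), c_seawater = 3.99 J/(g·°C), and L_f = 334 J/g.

T_f ≈ 39.7 °C

Net heat exchanged in the isolated system is zero:
warm ice to 0 °C: 109×2.09×(0 − (-13)) = 2961.5
  latent heat to melt: 109×334 = 36406
  warm the meltwater: 455.62 T
  seawater: 5346.6(T − 50.4)
5802.2 T = 269469 − 39368 = 230101
T ≈ 39.66 °C. Since T > 0 °C, the all-ice-melts assumption holds.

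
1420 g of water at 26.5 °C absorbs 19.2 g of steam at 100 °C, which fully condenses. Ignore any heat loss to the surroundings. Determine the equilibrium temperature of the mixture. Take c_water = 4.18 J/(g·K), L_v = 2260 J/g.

T_f ≈ 34.7 °C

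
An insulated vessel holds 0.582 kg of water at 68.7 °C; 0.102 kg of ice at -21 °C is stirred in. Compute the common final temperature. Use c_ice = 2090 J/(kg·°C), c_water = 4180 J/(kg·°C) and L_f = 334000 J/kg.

Let T be the final temperature. ΣQ_i = 0:
warm ice to 0 °C: 0.102×2090×(0 − (-21)) = 4476.8
  melt ice: 0.102×334000 = 34068
  meltwater 0→T: 0.102×4180×T = 426.36 T
  water: 2432.8(T − 68.7)
2859.1 T = 167131 − 38545 = 128586
T ≈ 44.97 °C (positive, so assuming full melt was valid).

T_f ≈ 45.0 °C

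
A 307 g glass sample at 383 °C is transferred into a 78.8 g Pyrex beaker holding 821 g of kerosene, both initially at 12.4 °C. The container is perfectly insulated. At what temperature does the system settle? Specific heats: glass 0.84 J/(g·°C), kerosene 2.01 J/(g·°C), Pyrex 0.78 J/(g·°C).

T_f ≈ 60.9 °C

T_f is the heat-capacity-weighted average of the initial temperatures:
T_f = (257.88*383 + 1650.2*12.4 + 61.46*12.4) / (257.88 + 1650.2 + 61.46)
    = 119993 / 1969.6 ≈ 60.92 °C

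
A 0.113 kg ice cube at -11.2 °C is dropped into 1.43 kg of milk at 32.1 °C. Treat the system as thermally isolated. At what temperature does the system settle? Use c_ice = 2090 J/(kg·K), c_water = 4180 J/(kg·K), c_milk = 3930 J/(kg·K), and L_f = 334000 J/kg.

Conservation of energy gives ΣQ = 0:
warm ice to 0 °C: 0.113×2090×(0 − (-11.2)) = 2645.1; fusion: m_ice L_f = 0.113×334000 = 37742; warm the meltwater: 472.34 T; milk cools: 1.43×3930×(T − 32.1) = 5619.9(T − 32.1)
6092.2 T = 180399 − 40387 = 140012
T ≈ 22.98 °C — above 0 °C, consistent with complete melting.

T_f ≈ 23.0 °C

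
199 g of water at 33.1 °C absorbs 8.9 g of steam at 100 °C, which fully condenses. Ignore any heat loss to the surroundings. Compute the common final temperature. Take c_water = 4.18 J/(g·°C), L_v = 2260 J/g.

T_f ≈ 59.1 °C

Conservation of energy gives ΣQ = 0:
latent heat released on condensation: 8.9×2260 = 20114; condensate cools 100→T: 8.9×4.18×(T − 100) = 37.2(T − 100); water warms: 199×4.18×(T − 33.1) = 831.82(T − 33.1)
869.02 T = 20114 + 3720.2 + 27533 = 51367
T ≈ 59.11 °C (< 100 °C, so full condensation is consistent).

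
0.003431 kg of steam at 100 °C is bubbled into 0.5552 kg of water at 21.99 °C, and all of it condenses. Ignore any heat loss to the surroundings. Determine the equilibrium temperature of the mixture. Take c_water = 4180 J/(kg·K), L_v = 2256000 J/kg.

Energy conservation, ΣQ = 0:
latent heat released on condensation: 0.003431×2256000 = 7740.3
  condensed water 100 °C→T: 14.34(T − 100)
  original water: 2320.7(T − 21.99)
2335.1 T = 7740.3 + 1434.2 + 51033 = 60207
T ≈ 25.78 °C, under the boiling point, so the assumption holds.

T_f ≈ 25.8 °C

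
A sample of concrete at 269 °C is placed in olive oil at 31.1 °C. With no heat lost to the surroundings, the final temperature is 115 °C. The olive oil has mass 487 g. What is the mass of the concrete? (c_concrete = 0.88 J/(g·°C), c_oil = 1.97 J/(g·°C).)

m ≈ 594 g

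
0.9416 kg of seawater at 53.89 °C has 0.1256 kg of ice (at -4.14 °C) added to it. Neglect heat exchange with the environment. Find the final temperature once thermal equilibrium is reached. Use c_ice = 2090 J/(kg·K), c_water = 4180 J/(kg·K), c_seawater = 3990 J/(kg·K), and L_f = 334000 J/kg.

T_f ≈ 37.2 °C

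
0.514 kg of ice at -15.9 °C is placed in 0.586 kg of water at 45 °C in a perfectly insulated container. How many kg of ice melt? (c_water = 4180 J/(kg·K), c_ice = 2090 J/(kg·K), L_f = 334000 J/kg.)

m_melted ≈ 0.279 kg

Water can give up m c ΔT = 0.586×4180×45 = 110227 J before reaching 0 °C.
Of that, 0.514×2090×15.9 = 17081 J goes to bring the ice to 0 °C, leaving 93146 J.
Fully melting the ice requires m_ice L_f = 0.514×334000 = 171676 J.
93146 J < 171676 J, so only part of the ice melts and the system sits at 0 °C.
m_melted×334000 = 93146  ⇒  m_melted ≈ 0.2789 kg.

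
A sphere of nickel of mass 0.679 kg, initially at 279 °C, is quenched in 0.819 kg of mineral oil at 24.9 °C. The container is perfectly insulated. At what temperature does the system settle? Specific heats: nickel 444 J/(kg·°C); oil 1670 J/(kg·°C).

T_f ≈ 70.8 °C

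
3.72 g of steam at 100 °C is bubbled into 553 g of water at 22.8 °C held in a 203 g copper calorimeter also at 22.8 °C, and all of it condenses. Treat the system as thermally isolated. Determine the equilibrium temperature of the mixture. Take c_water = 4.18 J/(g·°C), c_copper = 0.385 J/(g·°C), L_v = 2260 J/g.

Setting the total heat transfer to zero:
steam→water at 100 °C releases m L_v = 3.72·2260 = 8407.2; condensed water 100 °C→T: 15.55(T − 100); original water: 2311.5(T − 22.8); copper cup: 203·0.385·(T − 22.8) = 78.16(T − 22.8)
2405.2 T = 8407.2 + 1555 + 54485 = 64447
T ≈ 26.79 °C, under the boiling point, so the assumption holds.

T_f ≈ 26.8 °C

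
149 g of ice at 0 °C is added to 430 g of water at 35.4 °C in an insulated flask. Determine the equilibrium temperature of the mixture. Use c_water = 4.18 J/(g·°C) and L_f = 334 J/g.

Net heat exchanged in the isolated system is zero:
latent heat to melt: 149×334 = 49766
  warm the meltwater: 622.82 T
  water: 1797.4(T − 35.4)
2420.2 T = 63628 − 49766 = 13862
T ≈ 5.73 °C. Since T > 0 °C, the all-ice-melts assumption holds.

T_f ≈ 5.7 °C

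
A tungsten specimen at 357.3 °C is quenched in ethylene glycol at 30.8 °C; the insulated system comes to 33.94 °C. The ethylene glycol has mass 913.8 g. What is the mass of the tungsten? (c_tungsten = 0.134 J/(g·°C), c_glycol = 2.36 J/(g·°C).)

Heat lost by the tungsten = heat gained by the glycol:
m·0.134·(357.3 − 33.94) = 913.8·2.36·(33.94 − 30.8)
43.33 m = 6771.6  ⇒  m ≈ 156.3 g

m ≈ 156 g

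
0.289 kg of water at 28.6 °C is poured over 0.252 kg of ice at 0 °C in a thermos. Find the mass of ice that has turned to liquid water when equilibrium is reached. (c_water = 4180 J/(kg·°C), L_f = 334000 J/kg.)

m_melted ≈ 0.103 kg

Heat available from the water dropping to 0 °C: 0.289×4180×28.6 = 34549 J.
Fully melting the ice requires m_ice L_f = 0.252×334000 = 84168 J.
34549 J < 84168 J, so only part of the ice melts and the system sits at 0 °C.
m_melt = 34549 / L_f = 0.1034 kg.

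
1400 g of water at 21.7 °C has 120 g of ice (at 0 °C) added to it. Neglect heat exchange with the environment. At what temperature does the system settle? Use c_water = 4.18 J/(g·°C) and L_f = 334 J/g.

T_f ≈ 13.7 °C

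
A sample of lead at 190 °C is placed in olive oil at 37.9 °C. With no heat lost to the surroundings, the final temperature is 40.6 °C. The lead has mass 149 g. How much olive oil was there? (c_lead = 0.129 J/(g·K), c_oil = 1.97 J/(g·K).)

m ≈ 540 g

Energy conservation, ΣQ = 0:
149·0.129·(40.6 − 190) + m·1.97·(40.6 − 37.9) = 0
5.319 m = 2871.6
m = 2871.6/5.319 ≈ 539.9 g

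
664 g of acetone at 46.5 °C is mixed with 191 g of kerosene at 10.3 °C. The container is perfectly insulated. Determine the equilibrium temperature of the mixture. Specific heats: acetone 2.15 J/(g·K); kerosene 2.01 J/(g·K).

Heat lost by the acetone equals heat gained by the kerosene:
664×2.15×(46.5 − T) = 191×2.01×(T − 10.3)
1427.6(46.5 − T) = 383.91(T − 10.3)
1811.5 T = 70338  ⇒  T ≈ 38.83 °C

T_f ≈ 38.8 °C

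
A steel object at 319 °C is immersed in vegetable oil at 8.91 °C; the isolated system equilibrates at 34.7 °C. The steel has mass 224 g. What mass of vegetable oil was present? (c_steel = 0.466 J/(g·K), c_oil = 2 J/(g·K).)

m ≈ 575 g

Taking heat into each body as positive, Σ m c ΔT = 0:
224×0.466×(34.7 − 319) + m×2×(34.7 − 8.91) = 0
51.58 m = 29676
m = 29676/51.58 ≈ 575.3 g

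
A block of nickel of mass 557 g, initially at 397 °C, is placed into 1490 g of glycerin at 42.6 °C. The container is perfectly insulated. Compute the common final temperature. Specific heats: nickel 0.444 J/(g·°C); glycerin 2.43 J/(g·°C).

T_f ≈ 65.3 °C

Taking heat into each body as positive, Σ m c ΔT = 0:
557*0.444*(T − 397) + 1490*2.43*(T − 42.6) = 0
247.31(T − 397) + 3620.7(T − 42.6) = 0
(247.31 + 3620.7) T = 247.31*397 + 3620.7*42.6
T = 252423/3868 ≈ 65.26 °C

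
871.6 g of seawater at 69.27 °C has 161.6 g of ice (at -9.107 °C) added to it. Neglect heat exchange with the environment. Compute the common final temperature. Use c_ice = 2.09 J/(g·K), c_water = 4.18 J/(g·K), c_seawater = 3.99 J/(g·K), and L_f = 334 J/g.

T_f ≈ 44.3 °C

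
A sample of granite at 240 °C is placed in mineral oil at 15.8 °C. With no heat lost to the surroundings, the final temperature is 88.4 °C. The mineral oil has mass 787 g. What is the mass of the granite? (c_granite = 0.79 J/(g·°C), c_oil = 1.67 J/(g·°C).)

Energy conservation, ΣQ = 0:
m·0.79·(88.4 − 240) + 787·1.67·(88.4 − 15.8) = 0
-119.76 m = -95417
m = -95417/-119.76 ≈ 796.7 g

m ≈ 797 g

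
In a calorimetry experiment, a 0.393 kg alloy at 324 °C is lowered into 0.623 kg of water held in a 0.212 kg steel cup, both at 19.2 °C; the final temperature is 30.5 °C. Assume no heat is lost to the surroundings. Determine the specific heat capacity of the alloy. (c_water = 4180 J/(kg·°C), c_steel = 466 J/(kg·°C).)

c ≈ 265 J/(kg·°C)

Let T be the final temperature. ΣQ_i = 0:
0.393×c×(30.5 − 324) + 0.623×4180×(30.5 − 19.2) + 0.212×466×(30.5 − 19.2) = 0
-115.35 c = -30543
c = -30543/-115.35 ≈ 264.8 J/(kg·°C)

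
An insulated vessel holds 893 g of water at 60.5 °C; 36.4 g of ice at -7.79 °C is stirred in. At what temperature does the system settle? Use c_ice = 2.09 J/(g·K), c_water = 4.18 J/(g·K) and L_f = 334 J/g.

Let T be the final temperature. ΣQ_i = 0:
warm ice to 0 °C: 36.4×2.09×(0 − (-7.79)) = 592.63
  melt ice: 36.4×334 = 12158
  warm the meltwater: 152.15 T
  water cools: 893×4.18×(T − 60.5) = 3732.7(T − 60.5)
3884.9 T = 225831 − 12750 = 213081
T ≈ 54.85 °C (positive, so assuming full melt was valid).

T_f ≈ 54.8 °C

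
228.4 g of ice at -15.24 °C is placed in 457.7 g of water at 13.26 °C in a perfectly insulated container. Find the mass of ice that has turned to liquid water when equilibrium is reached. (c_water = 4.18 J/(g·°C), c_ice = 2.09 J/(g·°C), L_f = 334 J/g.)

m_melted ≈ 54.2 g

Heat available from the water dropping to 0 °C: 457.7·4.18·13.26 = 25369 J.
Warming the ice to 0 °C takes 228.4·2.09·15.24 = 7274.9 J, leaving 18094 J for melting.
To melt every bit of ice: 228.4·334 = 76286 J.
18094 J < 76286 J, so only part of the ice melts and the system sits at 0 °C.
m_melt = 18094 / L_f = 54.17 g.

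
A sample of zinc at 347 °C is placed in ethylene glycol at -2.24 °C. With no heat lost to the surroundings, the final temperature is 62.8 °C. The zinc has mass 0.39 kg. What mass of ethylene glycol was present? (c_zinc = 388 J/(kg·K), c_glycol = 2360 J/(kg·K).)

m ≈ 0.28 kg

Setting the total heat transfer to zero:
0.39·388·(62.8 − 347) + m·2360·(62.8 − (-2.24)) = 0
153494 m = 43005
m = 43005/153494 ≈ 0.2802 kg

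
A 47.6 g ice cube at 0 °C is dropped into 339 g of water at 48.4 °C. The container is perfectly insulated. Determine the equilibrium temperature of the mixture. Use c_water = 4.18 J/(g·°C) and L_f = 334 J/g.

Net heat exchanged in the isolated system is zero:
latent heat to melt: 47.6·334 = 15898
  warm the meltwater: 198.97 T
  water cools: 339·4.18·(T − 48.4) = 1417(T − 48.4)
1616 T = 68584 − 15898 = 52685
T ≈ 32.60 °C — above 0 °C, consistent with complete melting.

T_f ≈ 32.6 °C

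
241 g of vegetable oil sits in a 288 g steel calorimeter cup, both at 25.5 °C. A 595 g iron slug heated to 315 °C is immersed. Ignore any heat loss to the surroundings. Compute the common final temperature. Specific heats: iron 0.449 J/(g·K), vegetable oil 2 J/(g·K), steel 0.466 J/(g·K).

T_f ≈ 113.1 °C

Let T be the final temperature. ΣQ_i = 0:
595·0.449·(T − 315) + 241·2·(T − 25.5) + 288·0.466·(T − 25.5) = 0
267.16(T − 315) + 482(T − 25.5) + 134.21(T − 25.5) = 0
883.36 T = 99867
T ≈ 113.05 °C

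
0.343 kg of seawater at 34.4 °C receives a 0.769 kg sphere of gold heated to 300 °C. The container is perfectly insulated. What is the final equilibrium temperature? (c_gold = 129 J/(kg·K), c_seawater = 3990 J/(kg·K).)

Setting the total heat transfer to zero:
0.769×129×(T − 300) + 0.343×3990×(T − 34.4) = 0
99.2(T − 300) + 1368.6(T − 34.4) = 0
1467.8 T = 76839
T = 76839/1467.8 ≈ 52.35 °C

T_f ≈ 52.4 °C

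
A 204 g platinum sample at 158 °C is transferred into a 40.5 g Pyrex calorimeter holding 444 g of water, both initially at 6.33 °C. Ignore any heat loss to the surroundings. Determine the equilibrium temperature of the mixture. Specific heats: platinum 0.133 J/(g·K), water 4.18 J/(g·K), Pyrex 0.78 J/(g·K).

Let T be the final temperature. ΣQ_i = 0:
204·0.133·(T − 158) + 444·4.18·(T − 6.33) + 40.5·0.78·(T − 6.33) = 0
27.13(T − 158) + 1855.9(T − 6.33) + 31.59(T − 6.33) = 0
1914.6 T = 16235
T = 16235 / 1914.6 = 8.48 °C

T_f ≈ 8.5 °C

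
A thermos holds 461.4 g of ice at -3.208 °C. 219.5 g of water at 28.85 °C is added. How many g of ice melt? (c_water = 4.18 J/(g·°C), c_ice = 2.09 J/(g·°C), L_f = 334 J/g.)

Cooling the water to 0 °C releases 219.5·4.18·28.85 = 26470 J.
Warming the ice to 0 °C takes 461.4·2.09·3.208 = 3093.6 J, leaving 23377 J for melting.
Fully melting the ice requires m_ice L_f = 461.4·334 = 154108 J.
Since 23377 < 154108 J, not all the ice melts; equilibrium is at 0 °C.
m_melt = 23377 / L_f = 69.99 g.

m_melted ≈ 70 g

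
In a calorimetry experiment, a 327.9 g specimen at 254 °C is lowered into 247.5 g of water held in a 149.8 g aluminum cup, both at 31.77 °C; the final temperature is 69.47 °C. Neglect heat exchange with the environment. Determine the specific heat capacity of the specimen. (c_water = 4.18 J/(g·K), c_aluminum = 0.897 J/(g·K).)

c ≈ 0.728 J/(g·K)

Heat gained plus heat lost sum to zero:
327.9·c·(69.47 − 254) + 247.5·4.18·(69.47 − 31.77) + 149.8·0.897·(69.47 − 31.77) = 0
-60507 c = -44068
c = -44068/-60507 ≈ 0.7283 J/(g·K)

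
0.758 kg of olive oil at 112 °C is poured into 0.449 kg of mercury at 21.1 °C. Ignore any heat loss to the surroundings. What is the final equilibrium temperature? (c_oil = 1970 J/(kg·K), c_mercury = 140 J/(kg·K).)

T_f ≈ 108.3 °C

Conservation of energy gives ΣQ = 0:
0.758×1970×(T − 112) + 0.449×140×(T − 21.1) = 0
1493.3(T − 112) + 62.86(T − 21.1) = 0
1556.1 T = 168571
T = 168571/1556.1 ≈ 108.33 °C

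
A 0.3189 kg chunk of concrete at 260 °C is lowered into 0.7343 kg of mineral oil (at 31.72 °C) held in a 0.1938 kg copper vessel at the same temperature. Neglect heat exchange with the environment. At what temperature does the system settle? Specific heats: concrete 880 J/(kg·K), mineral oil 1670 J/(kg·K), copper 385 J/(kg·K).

T_f ≈ 72.2 °C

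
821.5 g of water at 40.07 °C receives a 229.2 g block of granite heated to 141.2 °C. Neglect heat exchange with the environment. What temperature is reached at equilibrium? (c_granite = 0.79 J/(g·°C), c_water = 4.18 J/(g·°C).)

Conservation of energy gives ΣQ = 0:
229.2*0.79*(T − 141.2) + 821.5*4.18*(T − 40.07) = 0
3614.9 T = 163162
T ≈ 45.14 °C

T_f ≈ 45.1 °C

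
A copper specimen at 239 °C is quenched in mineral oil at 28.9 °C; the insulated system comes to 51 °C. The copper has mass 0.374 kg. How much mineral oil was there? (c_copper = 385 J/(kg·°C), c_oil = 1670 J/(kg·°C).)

Heat lost by the copper = heat gained by the oil:
0.374×385×(239 − 51) = m×1670×(51 − 28.9)
36907 m = 27070  ⇒  m ≈ 0.7335 kg

m ≈ 0.733 kg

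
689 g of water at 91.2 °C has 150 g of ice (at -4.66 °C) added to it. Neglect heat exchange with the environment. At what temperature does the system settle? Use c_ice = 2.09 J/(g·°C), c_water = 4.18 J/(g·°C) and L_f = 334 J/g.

T_f ≈ 60.2 °C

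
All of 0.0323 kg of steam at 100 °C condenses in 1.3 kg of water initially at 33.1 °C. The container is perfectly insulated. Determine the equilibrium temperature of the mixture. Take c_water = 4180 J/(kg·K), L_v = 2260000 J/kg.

T_f ≈ 47.8 °C

Setting the total heat transfer to zero:
latent heat released on condensation: 0.0323×2260000 = 72998
  condensed water 100 °C→T: 135.01(T − 100)
  original water: 5434(T − 33.1)
5569 T = 72998 + 13501 + 179865 = 266365
T ≈ 47.83 °C, under the boiling point, so the assumption holds.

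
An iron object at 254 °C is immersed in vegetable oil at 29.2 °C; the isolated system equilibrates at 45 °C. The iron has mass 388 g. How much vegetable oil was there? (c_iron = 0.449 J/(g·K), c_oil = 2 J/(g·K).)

m ≈ 1150 g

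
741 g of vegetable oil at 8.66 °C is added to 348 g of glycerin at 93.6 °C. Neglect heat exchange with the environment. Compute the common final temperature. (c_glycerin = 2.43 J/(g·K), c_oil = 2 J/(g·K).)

T_f ≈ 39.5 °C

Energy conservation, ΣQ = 0:
348×2.43×(T − 93.6) + 741×2×(T − 8.66) = 0
845.64(T − 93.6) + 1482(T − 8.66) = 0
(845.64 + 1482) T = 845.64×93.6 + 1482×8.66
T = 91986/2327.6 ≈ 39.52 °C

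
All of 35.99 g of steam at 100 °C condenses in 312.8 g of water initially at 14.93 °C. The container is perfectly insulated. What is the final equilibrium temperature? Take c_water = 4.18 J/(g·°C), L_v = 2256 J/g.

Sum of m c ΔT and latent-heat terms is zero:
latent heat released on condensation: 35.99·2256 = 81193
  condensed water 100 °C→T: 150.44(T − 100)
  original water: 1307.5(T − 14.93)
1457.9 T = 81193 + 15044 + 19521 = 115758
T ≈ 79.40 °C — below 100 °C, confirming all the steam condensed.

T_f ≈ 79.4 °C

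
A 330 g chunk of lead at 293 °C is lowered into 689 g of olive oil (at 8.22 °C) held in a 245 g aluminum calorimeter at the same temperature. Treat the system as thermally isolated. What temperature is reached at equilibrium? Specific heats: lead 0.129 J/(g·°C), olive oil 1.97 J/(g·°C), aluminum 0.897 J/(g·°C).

T_f ≈ 15.7 °C

Energy conservation, ΣQ = 0:
330*0.129*(T − 293) + 689*1.97*(T − 8.22) + 245*0.897*(T − 8.22) = 0
1619.7 T = 25437
T = 25437/1619.7 ≈ 15.70 °C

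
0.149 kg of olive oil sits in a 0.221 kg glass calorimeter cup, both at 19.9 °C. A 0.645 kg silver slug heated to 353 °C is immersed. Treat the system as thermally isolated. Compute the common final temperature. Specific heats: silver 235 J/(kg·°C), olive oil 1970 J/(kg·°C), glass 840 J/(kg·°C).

T_f ≈ 99.9 °C

T_f = Σ m_i c_i T_i / Σ m_i c_i:
T_f = (151.58*353 + 293.53*19.9 + 185.64*19.9) / (151.58 + 293.53 + 185.64)
    = 63041 / 630.75 ≈ 99.95 °C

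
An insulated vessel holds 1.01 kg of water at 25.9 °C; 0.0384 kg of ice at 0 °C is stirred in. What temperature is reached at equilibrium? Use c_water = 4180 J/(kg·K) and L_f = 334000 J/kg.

Setting the total heat transfer to zero:
latent heat to melt: 0.0384×334000 = 12826; warm the meltwater: 160.51 T; water cools: 1.01×4180×(T − 25.9) = 4221.8(T − 25.9)
4382.3 T = 109345 − 12826 = 96519
T ≈ 22.02 °C. Since T > 0 °C, the all-ice-melts assumption holds.

T_f ≈ 22.0 °C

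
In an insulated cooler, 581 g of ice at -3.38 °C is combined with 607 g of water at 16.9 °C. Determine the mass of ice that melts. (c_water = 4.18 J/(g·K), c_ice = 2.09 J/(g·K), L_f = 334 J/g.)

Cooling the water to 0 °C releases 607×4.18×16.9 = 42880 J.
Of that, 581×2.09×3.38 = 4104.3 J goes to bring the ice to 0 °C, leaving 38775 J.
To melt every bit of ice: 581×334 = 194054 J.
Since 38775 < 194054 J, not all the ice melts; equilibrium is at 0 °C.
Mass melted = 38775/334 ≈ 116.1 g.

m_melted ≈ 116 g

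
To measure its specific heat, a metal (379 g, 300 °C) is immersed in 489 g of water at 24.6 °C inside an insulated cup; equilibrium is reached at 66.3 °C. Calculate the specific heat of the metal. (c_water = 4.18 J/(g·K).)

m_s c (T_s − T_f) = m_water c_water (T_f − T_0):
379·c·(300 − 66.3) = 489·4.18·(66.3 − 24.6)
88572 c = 85236  ⇒  c ≈ 0.9623 J/(g·K)

c ≈ 0.962 J/(g·K)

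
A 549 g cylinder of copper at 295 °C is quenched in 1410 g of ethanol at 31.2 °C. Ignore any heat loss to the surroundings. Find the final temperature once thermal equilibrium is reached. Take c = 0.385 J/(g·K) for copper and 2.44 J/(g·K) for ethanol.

Heat gained plus heat lost sum to zero:
549·0.385·(T − 295) + 1410·2.44·(T − 31.2) = 0
211.37(T − 295) + 3440.4(T − 31.2) = 0
(211.37 + 3440.4) T = 211.37·295 + 3440.4·31.2
T = 169693/3651.8 ≈ 46.47 °C

T_f ≈ 46.5 °C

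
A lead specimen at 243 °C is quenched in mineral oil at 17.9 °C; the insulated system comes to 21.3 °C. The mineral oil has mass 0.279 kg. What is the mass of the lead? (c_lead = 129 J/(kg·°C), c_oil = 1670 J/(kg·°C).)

m ≈ 0.0554 kg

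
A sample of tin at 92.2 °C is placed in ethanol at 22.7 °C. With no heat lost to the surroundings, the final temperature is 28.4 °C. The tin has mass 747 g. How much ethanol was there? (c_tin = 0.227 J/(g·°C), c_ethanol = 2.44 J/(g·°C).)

|Q_tin| = |Q_ethanol|:
747·0.227·(92.2 − 28.4) = m·2.44·(28.4 − 22.7)
13.91 m = 10819  ⇒  m ≈ 777.9 g

m ≈ 778 g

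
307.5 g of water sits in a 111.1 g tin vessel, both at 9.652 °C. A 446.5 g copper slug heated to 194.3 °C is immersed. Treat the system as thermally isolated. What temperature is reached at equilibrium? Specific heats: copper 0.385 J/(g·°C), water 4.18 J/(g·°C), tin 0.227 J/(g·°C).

Net heat exchanged in the isolated system is zero:
446.5*0.385*(T − 194.3) + 307.5*4.18*(T − 9.652) + 111.1*0.227*(T − 9.652) = 0
171.9(T − 194.3) + 1285.3(T − 9.652) + 25.22(T − 9.652) = 0
(171.9 + 1285.3 + 25.22) T = 171.9*194.3 + 1285.3*9.652 + 25.22*9.652
T ≈ 31.06 °C

T_f ≈ 31.1 °C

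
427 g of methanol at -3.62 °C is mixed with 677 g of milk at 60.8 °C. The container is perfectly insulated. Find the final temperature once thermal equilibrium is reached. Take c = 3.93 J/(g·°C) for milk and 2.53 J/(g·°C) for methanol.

T_f ≈ 42.2 °C

Set heat shed by the hot body equal to heat absorbed by the cold body:
677*3.93*(60.8 − T) = 427*2.53*(T − (-3.62))
2660.6(60.8 − T) = 1080.3(T − (-3.62))
3740.9 T = 157854  ⇒  T ≈ 42.20 °C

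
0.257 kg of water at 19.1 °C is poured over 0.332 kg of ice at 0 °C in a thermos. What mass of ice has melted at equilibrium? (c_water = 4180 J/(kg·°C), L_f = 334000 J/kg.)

m_melted ≈ 0.0614 kg

Water can give up m c ΔT = 0.257×4180×19.1 = 20518 J before reaching 0 °C.
Melting all 0.332 kg of ice would need 0.332×334000 = 110888 J.
Since 20518 < 110888 J, not all the ice melts; equilibrium is at 0 °C.
m_melted×334000 = 20518  ⇒  m_melted ≈ 0.06143 kg.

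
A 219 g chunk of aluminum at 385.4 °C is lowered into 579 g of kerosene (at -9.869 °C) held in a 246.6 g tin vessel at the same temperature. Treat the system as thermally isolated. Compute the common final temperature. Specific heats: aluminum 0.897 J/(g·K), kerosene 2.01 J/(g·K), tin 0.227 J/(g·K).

T_f ≈ 45.0 °C

Conservation of energy gives ΣQ = 0:
219·0.897·(T − 385.4) + 579·2.01·(T − (-9.869)) + 246.6·0.227·(T − (-9.869)) = 0
196.44(T − 385.4) + 1163.8(T − (-9.869)) + 55.98(T − (-9.869)) = 0
(196.44 + 1163.8 + 55.98) T = 196.44·385.4 + 1163.8·(-9.869) + 55.98·(-9.869)
T = 63671/1416.2 ≈ 44.96 °C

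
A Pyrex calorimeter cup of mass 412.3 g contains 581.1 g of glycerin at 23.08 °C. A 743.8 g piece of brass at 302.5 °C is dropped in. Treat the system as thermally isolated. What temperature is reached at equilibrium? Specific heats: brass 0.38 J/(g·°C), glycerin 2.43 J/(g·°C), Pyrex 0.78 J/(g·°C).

T_f ≈ 62.2 °C

Energy conservation, ΣQ = 0:
743.8*0.38*(T − 302.5) + 581.1*2.43*(T − 23.08) + 412.3*0.78*(T − 23.08) = 0
282.64(T − 302.5) + 1412.1(T − 23.08) + 321.59(T − 23.08) = 0
(282.64 + 1412.1 + 321.59) T = 282.64*302.5 + 1412.1*23.08 + 321.59*23.08
T = 125513 / 2016.3 = 62.2 °C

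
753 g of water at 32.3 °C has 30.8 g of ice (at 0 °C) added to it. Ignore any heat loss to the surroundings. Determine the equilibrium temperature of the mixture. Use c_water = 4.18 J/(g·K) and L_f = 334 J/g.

Setting the total heat transfer to zero:
latent heat to melt: 30.8×334 = 10287
  meltwater 0→T: 30.8×4.18×T = 128.74 T
  water: 3147.5(T − 32.3)
3276.3 T = 101666 − 10287 = 91378
T ≈ 27.89 °C (positive, so assuming full melt was valid).

T_f ≈ 27.9 °C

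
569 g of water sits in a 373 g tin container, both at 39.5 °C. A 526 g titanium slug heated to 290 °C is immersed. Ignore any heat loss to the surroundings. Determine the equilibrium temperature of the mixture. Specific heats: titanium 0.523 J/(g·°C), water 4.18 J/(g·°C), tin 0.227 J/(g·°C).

Let T be the final temperature. ΣQ_i = 0:
526×0.523×(T − 290) + 569×4.18×(T − 39.5) + 373×0.227×(T − 39.5) = 0
(275.1 + 2378.4 + 84.67) T = 275.1×290 + 2378.4×39.5 + 84.67×39.5
T = 177071 / 2738.2 = 64.7 °C

T_f ≈ 64.7 °C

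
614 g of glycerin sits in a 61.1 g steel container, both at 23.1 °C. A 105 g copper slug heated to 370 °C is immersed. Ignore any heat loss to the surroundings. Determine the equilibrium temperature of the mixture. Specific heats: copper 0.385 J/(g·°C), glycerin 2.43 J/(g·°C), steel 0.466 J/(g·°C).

T_f ≈ 32.1 °C

With ΣQ=0 the equilibrium temperature is the m·c-weighted mean:
T_f = (40.43·370 + 1492·23.1 + 28.47·23.1) / (40.43 + 1492 + 28.47)
    = 50081 / 1560.9 ≈ 32.08 °C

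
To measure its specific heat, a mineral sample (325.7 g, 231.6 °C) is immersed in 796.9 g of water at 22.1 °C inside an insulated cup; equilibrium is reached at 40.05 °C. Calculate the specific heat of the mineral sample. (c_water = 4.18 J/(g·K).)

c ≈ 0.958 J/(g·K)

Heat lost by the mineral sample = heat gained by the water:
325.7·c·(231.6 − 40.05) = 796.9·4.18·(40.05 − 22.1)
62388 c = 59792  ⇒  c ≈ 0.9584 J/(g·K)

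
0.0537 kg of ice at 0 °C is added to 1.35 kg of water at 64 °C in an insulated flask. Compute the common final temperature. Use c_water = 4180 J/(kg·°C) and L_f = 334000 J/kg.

Taking heat into each body as positive, Σ m c ΔT = 0:
fusion: m_ice L_f = 0.0537×334000 = 17936; warm the meltwater: 224.47 T; water cools: 1.35×4180×(T − 64) = 5643(T − 64)
5867.5 T = 361152 − 17936 = 343216
T ≈ 58.49 °C. Since T > 0 °C, the all-ice-melts assumption holds.

T_f ≈ 58.5 °C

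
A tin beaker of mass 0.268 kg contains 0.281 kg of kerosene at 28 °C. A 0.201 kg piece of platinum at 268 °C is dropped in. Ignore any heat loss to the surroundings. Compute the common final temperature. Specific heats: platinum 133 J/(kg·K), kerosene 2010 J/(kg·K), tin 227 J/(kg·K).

T_f ≈ 37.8 °C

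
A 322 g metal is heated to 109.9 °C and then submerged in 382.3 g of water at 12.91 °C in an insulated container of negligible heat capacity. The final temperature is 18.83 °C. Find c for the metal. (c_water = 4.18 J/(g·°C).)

Let T be the final temperature. ΣQ_i = 0:
322×c×(18.83 − 109.9) + 382.3×4.18×(18.83 − 12.91) = 0
-29325 c = -9460.2
c = -9460.2/-29325 ≈ 0.3226 J/(g·°C)

c ≈ 0.323 J/(g·°C)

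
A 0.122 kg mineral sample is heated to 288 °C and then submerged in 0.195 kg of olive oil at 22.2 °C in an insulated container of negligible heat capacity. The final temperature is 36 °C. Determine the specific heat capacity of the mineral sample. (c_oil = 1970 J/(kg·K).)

Taking heat into each body as positive, Σ m c ΔT = 0:
0.122×c×(36 − 288) + 0.195×1970×(36 − 22.2) = 0
-30.74 c = -5301.3
c = -5301.3/-30.74 ≈ 172.4 J/(kg·K)

c ≈ 172 J/(kg·K)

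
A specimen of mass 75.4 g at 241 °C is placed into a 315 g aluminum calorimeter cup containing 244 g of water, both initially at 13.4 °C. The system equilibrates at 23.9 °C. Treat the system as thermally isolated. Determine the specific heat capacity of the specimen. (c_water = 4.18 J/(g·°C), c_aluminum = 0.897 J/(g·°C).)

c ≈ 0.835 J/(g·°C)

Let T be the final temperature. ΣQ_i = 0:
75.4·c·(23.9 − 241) + 244·4.18·(23.9 − 13.4) + 315·0.897·(23.9 − 13.4) = 0
-16369 c = -13676
c = -13676/-16369 ≈ 0.8355 J/(g·°C)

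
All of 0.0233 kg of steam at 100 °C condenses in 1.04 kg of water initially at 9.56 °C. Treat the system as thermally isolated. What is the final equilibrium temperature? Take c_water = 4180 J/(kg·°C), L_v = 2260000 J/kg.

Net heat exchanged in the isolated system is zero:
latent heat released on condensation: 0.0233·2260000 = 52658; condensate cools 100→T: 0.0233·4180·(T − 100) = 97.39(T − 100); original water: 4347.2(T − 9.56)
4444.6 T = 52658 + 9739.4 + 41559 = 103957
T ≈ 23.39 °C, under the boiling point, so the assumption holds.

T_f ≈ 23.4 °C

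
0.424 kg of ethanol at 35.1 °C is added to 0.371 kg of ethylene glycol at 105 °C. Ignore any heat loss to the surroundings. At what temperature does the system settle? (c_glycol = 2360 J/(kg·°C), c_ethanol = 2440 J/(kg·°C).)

T_f ≈ 67.1 °C

T_f = Σ m_i c_i T_i / Σ m_i c_i:
T_f = (875.56·105 + 1034.6·35.1) / (875.56 + 1034.6)
    = 128247 / 1910.1 ≈ 67.14 °C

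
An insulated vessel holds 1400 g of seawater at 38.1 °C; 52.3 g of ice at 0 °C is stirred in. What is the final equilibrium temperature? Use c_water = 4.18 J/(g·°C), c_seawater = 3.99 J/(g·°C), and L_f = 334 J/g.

Energy conservation, ΣQ = 0:
fusion: m_ice L_f = 52.3×334 = 17468; meltwater 0→T: 52.3×4.18×T = 218.61 T; seawater cools: 1400×3.99×(T − 38.1) = 5586(T − 38.1)
5804.6 T = 212827 − 17468 = 195358
T ≈ 33.66 °C (positive, so assuming full melt was valid).

T_f ≈ 33.7 °C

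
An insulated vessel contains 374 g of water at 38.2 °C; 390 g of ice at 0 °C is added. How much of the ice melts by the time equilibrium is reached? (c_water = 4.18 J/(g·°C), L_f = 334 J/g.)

m_melted ≈ 179 g

Water can give up m c ΔT = 374×4.18×38.2 = 59719 J before reaching 0 °C.
To melt every bit of ice: 390×334 = 130260 J.
59719 J < 130260 J, so only part of the ice melts and the system sits at 0 °C.
m_melt = 59719 / L_f = 178.8 g.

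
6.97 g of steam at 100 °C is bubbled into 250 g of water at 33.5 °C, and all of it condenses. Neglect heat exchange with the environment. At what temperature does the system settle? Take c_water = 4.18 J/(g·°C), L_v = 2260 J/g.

Taking heat into each body as positive, Σ m c ΔT = 0:
steam→water at 100 °C releases m L_v = 6.97×2260 = 15752
  condensed water 100 °C→T: 29.13(T − 100)
  original water: 1045(T − 33.5)
1074.1 T = 15752 + 2913.5 + 35008 = 53673
T ≈ 49.97 °C — below 100 °C, confirming all the steam condensed.

T_f ≈ 50.0 °C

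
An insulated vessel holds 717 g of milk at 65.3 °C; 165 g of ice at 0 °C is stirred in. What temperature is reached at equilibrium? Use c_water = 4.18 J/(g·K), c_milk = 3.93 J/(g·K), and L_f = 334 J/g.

T_f ≈ 36.7 °C

Conservation of energy gives ΣQ = 0:
fusion: m_ice L_f = 165·334 = 55110
  meltwater 0→T: 165·4.18·T = 689.7 T
  milk cools: 717·3.93·(T − 65.3) = 2817.8(T − 65.3)
3507.5 T = 184003 − 55110 = 128893
T ≈ 36.75 °C (positive, so assuming full melt was valid).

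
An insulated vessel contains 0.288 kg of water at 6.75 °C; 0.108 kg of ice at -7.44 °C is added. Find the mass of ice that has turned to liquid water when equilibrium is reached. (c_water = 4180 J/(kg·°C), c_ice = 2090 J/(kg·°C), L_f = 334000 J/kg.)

Heat available from the water dropping to 0 °C: 0.288×4180×6.75 = 8125.9 J.
Of that, 0.108×2090×7.44 = 1679.4 J goes to bring the ice to 0 °C, leaving 6446.6 J.
To melt every bit of ice: 0.108×334000 = 36072 J.
That's not enough to melt it all — equilibrium is at 0 °C with ice remaining.
m_melt = 6446.6 / L_f = 0.0193 kg.

m_melted ≈ 0.0193 kg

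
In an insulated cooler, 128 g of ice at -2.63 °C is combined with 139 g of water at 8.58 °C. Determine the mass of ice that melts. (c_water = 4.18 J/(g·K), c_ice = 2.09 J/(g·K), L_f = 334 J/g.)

m_melted ≈ 12.8 g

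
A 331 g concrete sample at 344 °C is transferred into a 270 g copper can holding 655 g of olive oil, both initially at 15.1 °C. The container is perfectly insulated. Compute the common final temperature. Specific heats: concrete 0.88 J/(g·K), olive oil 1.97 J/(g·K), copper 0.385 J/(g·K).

Heat gained plus heat lost sum to zero:
331×0.88×(T − 344) + 655×1.97×(T − 15.1) + 270×0.385×(T − 15.1) = 0
291.28(T − 344) + 1290.3(T − 15.1) + 103.95(T − 15.1) = 0
(291.28 + 1290.3 + 103.95) T = 291.28×344 + 1290.3×15.1 + 103.95×15.1
T = 121254 / 1685.6 = 71.9 °C

T_f ≈ 71.9 °C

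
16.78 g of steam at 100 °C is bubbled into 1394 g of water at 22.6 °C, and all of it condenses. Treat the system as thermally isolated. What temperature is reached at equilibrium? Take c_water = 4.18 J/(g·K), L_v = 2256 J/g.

T_f ≈ 29.9 °C

Net heat exchanged in the isolated system is zero:
steam→water at 100 °C releases m L_v = 16.78·2256 = 37856; condensed water 100 °C→T: 70.14(T − 100); water warms: 1394·4.18·(T − 22.6) = 5826.9(T − 22.6)
5897.1 T = 37856 + 7014 + 131688 = 176558
T ≈ 29.94 °C — below 100 °C, confirming all the steam condensed.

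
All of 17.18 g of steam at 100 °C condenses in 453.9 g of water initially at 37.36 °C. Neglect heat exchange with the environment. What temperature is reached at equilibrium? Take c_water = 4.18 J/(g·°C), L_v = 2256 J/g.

T_f ≈ 59.3 °C

Energy conservation, ΣQ = 0:
steam→water at 100 °C releases m L_v = 17.18×2256 = 38758; condensed water 100 °C→T: 71.81(T − 100); original water: 1897.3(T − 37.36)
1969.1 T = 38758 + 7181.2 + 70883 = 116823
T ≈ 59.33 °C (< 100 °C, so full condensation is consistent).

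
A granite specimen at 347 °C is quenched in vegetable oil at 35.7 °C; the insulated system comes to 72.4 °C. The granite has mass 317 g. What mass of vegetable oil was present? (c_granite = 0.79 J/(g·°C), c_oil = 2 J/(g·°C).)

m ≈ 937 g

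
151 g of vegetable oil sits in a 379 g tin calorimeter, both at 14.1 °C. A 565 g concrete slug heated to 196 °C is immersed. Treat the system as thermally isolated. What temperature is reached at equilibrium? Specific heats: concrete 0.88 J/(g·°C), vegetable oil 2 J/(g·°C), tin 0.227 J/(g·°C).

T_f ≈ 116.3 °C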